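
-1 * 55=-55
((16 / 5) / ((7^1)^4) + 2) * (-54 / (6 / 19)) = -4108446 / 12005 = -342.23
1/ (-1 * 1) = -1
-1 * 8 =-8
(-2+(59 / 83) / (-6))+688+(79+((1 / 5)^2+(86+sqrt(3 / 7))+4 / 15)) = sqrt(21) / 7+3532431 / 4150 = 851.84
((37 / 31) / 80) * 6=111 / 1240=0.09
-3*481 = -1443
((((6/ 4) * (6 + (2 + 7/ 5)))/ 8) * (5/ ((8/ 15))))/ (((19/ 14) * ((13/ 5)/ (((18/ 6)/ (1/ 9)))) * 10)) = 12.64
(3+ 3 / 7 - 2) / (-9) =-10 / 63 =-0.16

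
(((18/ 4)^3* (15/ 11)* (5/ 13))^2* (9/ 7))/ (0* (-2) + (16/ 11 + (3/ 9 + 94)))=80712601875/ 2632581952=30.66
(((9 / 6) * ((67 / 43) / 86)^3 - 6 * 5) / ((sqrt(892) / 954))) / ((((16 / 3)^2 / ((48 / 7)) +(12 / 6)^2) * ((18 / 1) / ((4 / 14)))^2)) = -0.03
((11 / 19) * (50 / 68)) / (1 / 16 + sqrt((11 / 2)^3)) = -2200 / 13756893 + 96800 * sqrt(22) / 13756893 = 0.03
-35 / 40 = -7 / 8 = -0.88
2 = 2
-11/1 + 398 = 387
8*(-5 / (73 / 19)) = -760 / 73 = -10.41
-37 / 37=-1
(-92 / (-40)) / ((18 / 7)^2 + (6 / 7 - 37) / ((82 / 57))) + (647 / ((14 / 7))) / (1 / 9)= 2911.38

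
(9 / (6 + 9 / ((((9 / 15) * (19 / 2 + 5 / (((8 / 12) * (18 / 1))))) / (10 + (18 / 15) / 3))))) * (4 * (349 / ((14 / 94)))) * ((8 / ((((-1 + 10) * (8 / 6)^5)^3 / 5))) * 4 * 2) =82329363495 / 3615490048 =22.77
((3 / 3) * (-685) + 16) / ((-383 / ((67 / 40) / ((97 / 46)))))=1030929 / 743020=1.39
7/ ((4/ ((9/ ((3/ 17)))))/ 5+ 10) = 0.70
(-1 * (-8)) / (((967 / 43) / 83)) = 28552 / 967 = 29.53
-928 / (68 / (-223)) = 51736 / 17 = 3043.29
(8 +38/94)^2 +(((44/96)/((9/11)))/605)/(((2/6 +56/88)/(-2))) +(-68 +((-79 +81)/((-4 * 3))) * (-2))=37699861/12723840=2.96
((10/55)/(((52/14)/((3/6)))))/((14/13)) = 1/44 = 0.02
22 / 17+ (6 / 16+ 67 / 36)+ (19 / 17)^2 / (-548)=10057111 / 2850696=3.53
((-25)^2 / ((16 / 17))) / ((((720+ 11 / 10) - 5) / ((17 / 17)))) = 53125 / 57288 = 0.93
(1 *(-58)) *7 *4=-1624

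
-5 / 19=-0.26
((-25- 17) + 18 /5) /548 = -0.07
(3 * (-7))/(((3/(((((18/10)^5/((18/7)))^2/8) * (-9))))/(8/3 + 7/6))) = 1018786745907/625000000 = 1630.06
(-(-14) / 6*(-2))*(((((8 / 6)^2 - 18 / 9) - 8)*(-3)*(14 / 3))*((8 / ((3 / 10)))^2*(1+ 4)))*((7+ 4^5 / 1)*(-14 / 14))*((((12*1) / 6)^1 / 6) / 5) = 95703193600 / 729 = 131280100.96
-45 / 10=-9 / 2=-4.50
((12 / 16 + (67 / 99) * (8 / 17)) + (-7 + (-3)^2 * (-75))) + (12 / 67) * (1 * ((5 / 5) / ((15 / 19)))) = -1535138753 / 2255220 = -680.70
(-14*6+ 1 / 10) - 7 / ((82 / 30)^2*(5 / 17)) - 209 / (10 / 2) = -2166567 / 16810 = -128.89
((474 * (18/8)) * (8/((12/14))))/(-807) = -3318/269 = -12.33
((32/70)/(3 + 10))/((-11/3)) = -48/5005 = -0.01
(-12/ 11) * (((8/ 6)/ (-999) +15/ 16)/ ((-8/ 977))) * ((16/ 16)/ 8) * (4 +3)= 27909959/ 255744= 109.13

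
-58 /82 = -29 /41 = -0.71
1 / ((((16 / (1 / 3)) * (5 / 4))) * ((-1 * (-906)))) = 0.00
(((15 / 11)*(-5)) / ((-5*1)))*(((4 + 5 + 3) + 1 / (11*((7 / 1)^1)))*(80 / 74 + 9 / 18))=43875 / 1694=25.90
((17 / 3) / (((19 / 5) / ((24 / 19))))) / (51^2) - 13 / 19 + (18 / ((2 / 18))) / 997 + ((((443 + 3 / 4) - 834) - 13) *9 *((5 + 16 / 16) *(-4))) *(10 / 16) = 54438.23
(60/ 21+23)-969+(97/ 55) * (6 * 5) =-68548/ 77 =-890.23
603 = 603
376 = 376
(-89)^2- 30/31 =245521/31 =7920.03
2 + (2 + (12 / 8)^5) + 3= 467 / 32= 14.59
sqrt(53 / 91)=sqrt(4823) / 91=0.76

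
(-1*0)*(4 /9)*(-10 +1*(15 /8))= 0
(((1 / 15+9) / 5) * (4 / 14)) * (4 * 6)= 2176 / 175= 12.43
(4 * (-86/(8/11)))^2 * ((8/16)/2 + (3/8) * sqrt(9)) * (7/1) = 17227133/8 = 2153391.62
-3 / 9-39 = -118 / 3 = -39.33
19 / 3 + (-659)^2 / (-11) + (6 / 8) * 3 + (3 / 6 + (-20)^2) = -5157373 / 132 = -39071.01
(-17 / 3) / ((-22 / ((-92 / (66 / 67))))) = -26197 / 1089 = -24.06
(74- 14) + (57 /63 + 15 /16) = 20779 /336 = 61.84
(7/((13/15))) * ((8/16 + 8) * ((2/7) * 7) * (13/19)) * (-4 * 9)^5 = -5680638113.68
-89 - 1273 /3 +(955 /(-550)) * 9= -174557 /330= -528.96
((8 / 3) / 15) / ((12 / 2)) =4 / 135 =0.03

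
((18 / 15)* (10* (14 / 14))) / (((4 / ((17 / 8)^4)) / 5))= 305.86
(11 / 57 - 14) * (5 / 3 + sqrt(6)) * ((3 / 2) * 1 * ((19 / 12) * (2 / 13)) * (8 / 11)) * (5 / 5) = -1574 * sqrt(6) / 429 - 7870 / 1287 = -15.10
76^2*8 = 46208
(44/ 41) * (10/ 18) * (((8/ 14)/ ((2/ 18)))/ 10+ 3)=44/ 21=2.10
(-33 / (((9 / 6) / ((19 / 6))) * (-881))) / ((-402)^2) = 209 / 427119372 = 0.00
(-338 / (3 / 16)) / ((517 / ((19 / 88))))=-12844 / 17061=-0.75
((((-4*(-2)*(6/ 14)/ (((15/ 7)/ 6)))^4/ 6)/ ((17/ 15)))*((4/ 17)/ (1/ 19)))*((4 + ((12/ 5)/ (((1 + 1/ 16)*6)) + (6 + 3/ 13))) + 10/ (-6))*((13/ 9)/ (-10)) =-110714290176/ 15353125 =-7211.19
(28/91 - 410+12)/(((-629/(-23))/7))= -101.79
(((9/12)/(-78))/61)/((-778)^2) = -1/3839921696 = -0.00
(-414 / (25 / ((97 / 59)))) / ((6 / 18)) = -120474 / 1475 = -81.68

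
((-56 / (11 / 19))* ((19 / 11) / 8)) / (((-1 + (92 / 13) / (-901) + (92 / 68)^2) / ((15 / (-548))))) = 7547681505 / 10860985168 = 0.69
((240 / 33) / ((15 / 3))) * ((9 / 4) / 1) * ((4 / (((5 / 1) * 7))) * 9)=1296 / 385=3.37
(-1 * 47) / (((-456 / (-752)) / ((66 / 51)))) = -100.31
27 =27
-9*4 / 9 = -4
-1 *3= -3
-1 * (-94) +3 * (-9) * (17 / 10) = 481 / 10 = 48.10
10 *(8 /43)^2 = 640 /1849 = 0.35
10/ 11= 0.91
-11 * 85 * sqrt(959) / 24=-935 * sqrt(959) / 24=-1206.45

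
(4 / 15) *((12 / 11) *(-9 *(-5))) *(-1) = -13.09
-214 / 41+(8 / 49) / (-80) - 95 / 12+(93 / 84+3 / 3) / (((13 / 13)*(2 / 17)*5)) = -2303779 / 241080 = -9.56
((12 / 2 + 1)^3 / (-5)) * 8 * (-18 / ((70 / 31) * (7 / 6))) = 93744 / 25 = 3749.76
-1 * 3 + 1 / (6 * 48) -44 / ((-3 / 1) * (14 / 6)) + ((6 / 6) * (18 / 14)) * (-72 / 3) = -55577 / 2016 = -27.57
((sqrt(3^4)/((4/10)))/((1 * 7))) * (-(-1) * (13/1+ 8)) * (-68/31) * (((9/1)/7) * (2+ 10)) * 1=-495720/217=-2284.42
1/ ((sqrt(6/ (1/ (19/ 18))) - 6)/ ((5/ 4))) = -45/ 178 - 5 * sqrt(57)/ 356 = -0.36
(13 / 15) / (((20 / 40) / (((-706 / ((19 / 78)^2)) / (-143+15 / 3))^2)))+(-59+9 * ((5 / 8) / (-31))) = 1096452480312631 / 85485363160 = 12826.20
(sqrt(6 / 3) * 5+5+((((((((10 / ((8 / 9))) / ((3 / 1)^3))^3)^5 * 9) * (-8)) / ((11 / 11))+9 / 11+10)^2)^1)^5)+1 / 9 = 5 * sqrt(2)+114623668560461924218277942144366891239581919871292832104884866995724680605269872083972888633331303476381109086009967309712715780734642326470633887572546746376565345 / 5221421996577141608281475653024939801870043904166201282489157941690317660865982726568533512944411770432086943443337958404496990137339078862430003607371776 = 21952577032.18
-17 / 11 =-1.55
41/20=2.05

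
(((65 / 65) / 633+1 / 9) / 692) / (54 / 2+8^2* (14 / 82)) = 4387 / 1021718970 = 0.00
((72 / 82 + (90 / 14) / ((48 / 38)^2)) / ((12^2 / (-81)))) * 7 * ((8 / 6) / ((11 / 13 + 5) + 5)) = -2.38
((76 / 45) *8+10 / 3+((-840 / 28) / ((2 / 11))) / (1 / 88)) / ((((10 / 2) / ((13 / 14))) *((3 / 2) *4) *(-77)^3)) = 4242173 / 4314236850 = 0.00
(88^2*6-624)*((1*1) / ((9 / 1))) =15280 / 3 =5093.33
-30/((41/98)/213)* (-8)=122189.27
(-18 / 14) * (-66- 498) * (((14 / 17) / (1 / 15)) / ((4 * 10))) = 3807 / 17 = 223.94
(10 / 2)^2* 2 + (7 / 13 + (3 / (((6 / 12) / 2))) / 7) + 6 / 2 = 5028 / 91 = 55.25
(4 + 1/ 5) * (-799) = -16779/ 5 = -3355.80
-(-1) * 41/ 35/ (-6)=-41/ 210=-0.20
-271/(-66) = 271/66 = 4.11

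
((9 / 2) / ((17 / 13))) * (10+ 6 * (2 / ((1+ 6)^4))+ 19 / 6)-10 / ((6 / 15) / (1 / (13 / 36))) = -50737443 / 2122484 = -23.90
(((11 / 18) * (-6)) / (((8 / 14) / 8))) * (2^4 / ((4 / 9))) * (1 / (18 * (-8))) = 77 / 6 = 12.83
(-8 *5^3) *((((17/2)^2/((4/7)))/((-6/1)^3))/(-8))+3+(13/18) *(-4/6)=-244171/3456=-70.65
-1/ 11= -0.09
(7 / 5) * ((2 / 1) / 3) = 14 / 15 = 0.93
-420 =-420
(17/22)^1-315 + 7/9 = -62063/198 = -313.45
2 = 2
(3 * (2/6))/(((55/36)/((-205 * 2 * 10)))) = -2683.64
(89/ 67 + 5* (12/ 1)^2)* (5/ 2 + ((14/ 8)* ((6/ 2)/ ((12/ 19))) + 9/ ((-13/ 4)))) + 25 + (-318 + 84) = 77941793/ 13936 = 5592.84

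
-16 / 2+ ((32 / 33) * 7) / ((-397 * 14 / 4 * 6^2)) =-943288 / 117909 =-8.00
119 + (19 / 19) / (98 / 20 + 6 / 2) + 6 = 9885 / 79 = 125.13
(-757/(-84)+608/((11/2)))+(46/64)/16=14145601/118272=119.60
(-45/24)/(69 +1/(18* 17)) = -0.03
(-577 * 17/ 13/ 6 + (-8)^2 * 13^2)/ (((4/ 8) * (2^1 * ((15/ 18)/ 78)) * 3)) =1667678/ 5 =333535.60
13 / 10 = 1.30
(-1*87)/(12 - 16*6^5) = 29/41468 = 0.00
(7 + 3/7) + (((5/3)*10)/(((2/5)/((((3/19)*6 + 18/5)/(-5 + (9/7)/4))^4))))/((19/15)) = 187771870148023900/5104476719217253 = 36.79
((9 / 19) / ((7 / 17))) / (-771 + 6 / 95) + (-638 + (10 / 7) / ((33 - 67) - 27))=-6650995623 / 10424351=-638.02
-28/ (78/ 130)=-140/ 3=-46.67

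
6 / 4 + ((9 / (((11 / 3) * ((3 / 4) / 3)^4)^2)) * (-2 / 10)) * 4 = -42465513 / 1210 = -35095.47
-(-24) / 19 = 24 / 19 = 1.26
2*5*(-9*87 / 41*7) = -54810 / 41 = -1336.83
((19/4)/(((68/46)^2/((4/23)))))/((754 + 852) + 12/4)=0.00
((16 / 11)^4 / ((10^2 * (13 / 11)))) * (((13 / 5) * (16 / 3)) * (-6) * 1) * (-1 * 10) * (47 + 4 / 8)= 9961472 / 6655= 1496.84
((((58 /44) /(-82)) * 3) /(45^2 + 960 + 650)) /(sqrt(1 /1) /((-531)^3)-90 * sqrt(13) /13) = -169334780121 /1190674612627392492205145980 + 17552092078327331223 * sqrt(13) /119067461262739249220514598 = 0.00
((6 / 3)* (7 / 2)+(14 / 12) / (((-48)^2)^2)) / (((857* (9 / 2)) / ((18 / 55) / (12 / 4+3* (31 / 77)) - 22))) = -439887214067 / 11054829404160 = -0.04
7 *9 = 63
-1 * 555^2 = -308025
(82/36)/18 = 41/324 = 0.13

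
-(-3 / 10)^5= 243 / 100000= 0.00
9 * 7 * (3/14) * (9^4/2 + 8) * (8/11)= 355158/11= 32287.09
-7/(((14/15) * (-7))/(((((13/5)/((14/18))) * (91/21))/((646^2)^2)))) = 1521/17066959097888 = 0.00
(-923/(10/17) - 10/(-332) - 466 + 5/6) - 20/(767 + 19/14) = -54487580693/26784930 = -2034.26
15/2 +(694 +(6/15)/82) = 287617/410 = 701.50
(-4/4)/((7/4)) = -4/7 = -0.57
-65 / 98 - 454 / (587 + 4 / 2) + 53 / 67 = -2486793 / 3867374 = -0.64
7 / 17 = 0.41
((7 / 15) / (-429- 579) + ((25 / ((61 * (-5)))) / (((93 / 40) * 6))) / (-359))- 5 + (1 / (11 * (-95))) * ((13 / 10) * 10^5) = -39657763014421 / 306468621360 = -129.40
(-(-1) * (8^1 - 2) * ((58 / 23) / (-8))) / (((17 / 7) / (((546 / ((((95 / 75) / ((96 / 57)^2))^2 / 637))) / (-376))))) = 3123286445260800 / 864562155137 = 3612.56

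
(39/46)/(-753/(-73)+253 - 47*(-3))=0.00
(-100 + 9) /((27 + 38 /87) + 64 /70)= -277095 /86329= -3.21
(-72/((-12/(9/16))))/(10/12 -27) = -81/628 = -0.13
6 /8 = 3 /4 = 0.75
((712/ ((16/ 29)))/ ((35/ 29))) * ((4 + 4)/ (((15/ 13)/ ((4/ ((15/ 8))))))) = 15815.71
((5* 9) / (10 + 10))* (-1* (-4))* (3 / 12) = 9 / 4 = 2.25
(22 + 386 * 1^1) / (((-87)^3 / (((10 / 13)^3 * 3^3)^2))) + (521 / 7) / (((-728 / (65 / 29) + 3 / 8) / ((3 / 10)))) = -1736674395470652 / 10693661979594139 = -0.16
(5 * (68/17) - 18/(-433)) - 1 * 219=-86149/433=-198.96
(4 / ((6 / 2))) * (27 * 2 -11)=172 / 3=57.33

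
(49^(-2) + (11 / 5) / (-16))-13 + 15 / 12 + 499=93564649 / 192080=487.11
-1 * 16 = -16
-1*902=-902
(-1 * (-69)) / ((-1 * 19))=-69 / 19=-3.63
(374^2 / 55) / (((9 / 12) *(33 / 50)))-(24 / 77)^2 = 274151776 / 53361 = 5137.68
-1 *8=-8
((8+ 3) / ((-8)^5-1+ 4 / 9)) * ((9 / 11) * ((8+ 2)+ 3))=-1053 / 294917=-0.00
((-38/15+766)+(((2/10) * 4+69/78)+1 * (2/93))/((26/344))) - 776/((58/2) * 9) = 1070749066/1367379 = 783.07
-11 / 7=-1.57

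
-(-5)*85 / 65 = 85 / 13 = 6.54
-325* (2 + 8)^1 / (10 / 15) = -4875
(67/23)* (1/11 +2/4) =871/506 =1.72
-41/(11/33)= -123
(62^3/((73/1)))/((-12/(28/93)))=-53816/657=-81.91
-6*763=-4578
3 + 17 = 20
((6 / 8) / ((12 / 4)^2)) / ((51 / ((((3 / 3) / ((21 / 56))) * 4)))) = 8 / 459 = 0.02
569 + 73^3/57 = 421450/57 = 7393.86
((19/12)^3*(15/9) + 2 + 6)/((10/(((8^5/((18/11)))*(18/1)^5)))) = 276514394112/5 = 55302878822.40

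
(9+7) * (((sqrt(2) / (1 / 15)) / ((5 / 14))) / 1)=950.35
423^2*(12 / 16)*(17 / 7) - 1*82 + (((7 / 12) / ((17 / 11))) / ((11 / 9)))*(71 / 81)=1046874644 / 3213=325824.66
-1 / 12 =-0.08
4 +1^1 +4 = 9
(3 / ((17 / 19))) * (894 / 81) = 5662 / 153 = 37.01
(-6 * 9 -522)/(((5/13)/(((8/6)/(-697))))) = 9984/3485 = 2.86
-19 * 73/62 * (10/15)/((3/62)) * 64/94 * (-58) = 5148544/423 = 12171.50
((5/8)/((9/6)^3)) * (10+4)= 2.59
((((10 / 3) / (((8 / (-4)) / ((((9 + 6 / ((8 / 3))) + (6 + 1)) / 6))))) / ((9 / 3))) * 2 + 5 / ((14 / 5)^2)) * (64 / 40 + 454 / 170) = -175571 / 14994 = -11.71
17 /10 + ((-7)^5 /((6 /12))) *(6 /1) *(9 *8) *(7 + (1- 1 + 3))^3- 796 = -145212487943 /10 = -14521248794.30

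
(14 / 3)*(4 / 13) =56 / 39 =1.44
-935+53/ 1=-882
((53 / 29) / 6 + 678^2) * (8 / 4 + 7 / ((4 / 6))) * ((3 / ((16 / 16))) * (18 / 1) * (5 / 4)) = 89983202625 / 232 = 387858632.00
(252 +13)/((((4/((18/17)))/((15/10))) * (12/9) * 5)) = 4293/272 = 15.78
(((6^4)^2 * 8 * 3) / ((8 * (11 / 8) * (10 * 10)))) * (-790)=-1592275968 / 55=-28950472.15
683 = 683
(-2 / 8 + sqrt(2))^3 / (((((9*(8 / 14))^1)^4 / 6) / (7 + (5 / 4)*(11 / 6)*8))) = -4425043 / 13436928 + 1596665*sqrt(2) / 3359232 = 0.34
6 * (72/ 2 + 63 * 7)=2862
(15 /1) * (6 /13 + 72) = 14130 /13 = 1086.92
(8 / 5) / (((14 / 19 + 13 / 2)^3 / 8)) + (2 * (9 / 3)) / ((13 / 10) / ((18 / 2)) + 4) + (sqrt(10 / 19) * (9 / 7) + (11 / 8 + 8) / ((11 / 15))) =9 * sqrt(190) / 133 + 4426459313197 / 310289375000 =15.20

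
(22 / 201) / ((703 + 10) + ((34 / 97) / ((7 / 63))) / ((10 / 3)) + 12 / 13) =69355 / 452978826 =0.00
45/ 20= 9/ 4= 2.25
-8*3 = -24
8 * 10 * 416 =33280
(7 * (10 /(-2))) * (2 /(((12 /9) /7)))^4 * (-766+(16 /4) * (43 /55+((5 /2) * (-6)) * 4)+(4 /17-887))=2405278190637 /2992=803903138.58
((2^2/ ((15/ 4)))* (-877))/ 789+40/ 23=150664/ 272205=0.55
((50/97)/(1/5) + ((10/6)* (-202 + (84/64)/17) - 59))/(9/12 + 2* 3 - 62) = 31103623/4373148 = 7.11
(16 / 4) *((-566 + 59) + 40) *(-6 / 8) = 1401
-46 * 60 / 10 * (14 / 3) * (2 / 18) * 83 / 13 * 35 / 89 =-3741640 / 10413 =-359.32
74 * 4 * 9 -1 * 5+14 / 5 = 13309 / 5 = 2661.80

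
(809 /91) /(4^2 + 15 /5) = 809 /1729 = 0.47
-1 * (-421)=421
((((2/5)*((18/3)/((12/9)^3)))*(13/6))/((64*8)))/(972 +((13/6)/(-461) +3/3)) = 0.00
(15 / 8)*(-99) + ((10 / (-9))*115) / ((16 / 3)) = -2515 / 12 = -209.58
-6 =-6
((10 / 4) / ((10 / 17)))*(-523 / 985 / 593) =-8891 / 2336420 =-0.00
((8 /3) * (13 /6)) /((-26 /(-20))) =4.44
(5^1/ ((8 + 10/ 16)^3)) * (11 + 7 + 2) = 51200/ 328509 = 0.16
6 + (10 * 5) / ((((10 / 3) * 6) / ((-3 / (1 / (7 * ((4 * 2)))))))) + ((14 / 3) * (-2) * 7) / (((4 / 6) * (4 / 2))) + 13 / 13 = -462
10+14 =24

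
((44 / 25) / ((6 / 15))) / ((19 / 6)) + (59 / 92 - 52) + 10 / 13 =-49.20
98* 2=196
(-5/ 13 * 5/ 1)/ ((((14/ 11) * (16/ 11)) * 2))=-3025/ 5824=-0.52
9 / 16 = 0.56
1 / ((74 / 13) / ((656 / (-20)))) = -1066 / 185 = -5.76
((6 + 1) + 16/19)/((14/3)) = 447/266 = 1.68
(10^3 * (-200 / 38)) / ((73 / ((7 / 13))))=-700000 / 18031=-38.82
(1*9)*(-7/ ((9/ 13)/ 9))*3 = -2457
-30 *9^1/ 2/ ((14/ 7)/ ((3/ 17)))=-405/ 34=-11.91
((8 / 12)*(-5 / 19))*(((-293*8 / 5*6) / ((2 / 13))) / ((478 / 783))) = 23859576 / 4541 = 5254.26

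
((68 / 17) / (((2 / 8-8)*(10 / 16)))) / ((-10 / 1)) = 64 / 775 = 0.08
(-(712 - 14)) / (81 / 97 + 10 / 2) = -33853 / 283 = -119.62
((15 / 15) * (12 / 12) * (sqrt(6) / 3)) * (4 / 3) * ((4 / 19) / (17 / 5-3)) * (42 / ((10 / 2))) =112 * sqrt(6) / 57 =4.81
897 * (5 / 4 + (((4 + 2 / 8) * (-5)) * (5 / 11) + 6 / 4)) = -68172 / 11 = -6197.45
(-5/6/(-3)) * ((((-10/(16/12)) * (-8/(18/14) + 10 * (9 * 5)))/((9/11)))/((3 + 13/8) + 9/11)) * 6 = -48327400/38799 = -1245.58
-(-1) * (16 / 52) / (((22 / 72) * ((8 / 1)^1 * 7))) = 18 / 1001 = 0.02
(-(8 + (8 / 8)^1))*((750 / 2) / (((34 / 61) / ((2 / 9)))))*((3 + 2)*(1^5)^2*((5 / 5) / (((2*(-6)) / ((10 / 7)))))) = 190625 / 238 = 800.95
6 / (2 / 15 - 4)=-45 / 29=-1.55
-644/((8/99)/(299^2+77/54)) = -712492633.42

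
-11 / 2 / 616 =-0.01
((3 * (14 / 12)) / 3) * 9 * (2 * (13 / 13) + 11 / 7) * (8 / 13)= 300 / 13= 23.08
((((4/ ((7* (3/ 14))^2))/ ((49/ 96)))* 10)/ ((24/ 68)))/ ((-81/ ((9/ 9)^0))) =-1.22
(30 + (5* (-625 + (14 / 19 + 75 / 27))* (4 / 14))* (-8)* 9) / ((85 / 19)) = 243026 / 17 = 14295.65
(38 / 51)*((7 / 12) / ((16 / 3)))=133 / 1632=0.08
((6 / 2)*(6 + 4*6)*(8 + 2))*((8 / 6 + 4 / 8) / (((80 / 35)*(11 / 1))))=65.62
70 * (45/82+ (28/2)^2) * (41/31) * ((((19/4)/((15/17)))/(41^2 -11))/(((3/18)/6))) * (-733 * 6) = -240398222589/25885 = -9287163.32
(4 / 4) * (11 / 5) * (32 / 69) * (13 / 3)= 4576 / 1035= 4.42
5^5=3125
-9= -9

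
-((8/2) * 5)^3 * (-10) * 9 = 720000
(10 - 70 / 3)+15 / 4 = -115 / 12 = -9.58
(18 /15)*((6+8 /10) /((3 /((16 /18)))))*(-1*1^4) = -544 /225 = -2.42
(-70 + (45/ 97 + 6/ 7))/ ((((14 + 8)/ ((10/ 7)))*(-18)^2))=-233165/ 16939692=-0.01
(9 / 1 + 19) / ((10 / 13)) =182 / 5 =36.40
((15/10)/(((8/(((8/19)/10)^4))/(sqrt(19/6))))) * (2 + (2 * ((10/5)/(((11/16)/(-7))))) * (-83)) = 297648 * sqrt(114)/895956875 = 0.00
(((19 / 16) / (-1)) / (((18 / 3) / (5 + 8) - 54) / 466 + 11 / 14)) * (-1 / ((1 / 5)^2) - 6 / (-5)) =47939983 / 1137880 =42.13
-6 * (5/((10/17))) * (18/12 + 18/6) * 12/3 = -918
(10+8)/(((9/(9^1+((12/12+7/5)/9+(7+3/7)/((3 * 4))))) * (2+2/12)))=4152/455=9.13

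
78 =78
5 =5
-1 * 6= -6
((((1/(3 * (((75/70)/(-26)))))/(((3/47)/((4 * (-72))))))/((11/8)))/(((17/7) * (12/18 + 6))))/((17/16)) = 122630144/79475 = 1543.00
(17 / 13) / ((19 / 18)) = 306 / 247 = 1.24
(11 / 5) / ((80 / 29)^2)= 9251 / 32000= 0.29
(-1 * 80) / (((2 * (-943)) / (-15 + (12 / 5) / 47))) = -28104 / 44321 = -0.63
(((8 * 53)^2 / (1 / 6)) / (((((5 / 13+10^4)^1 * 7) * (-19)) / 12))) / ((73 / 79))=-10.53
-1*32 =-32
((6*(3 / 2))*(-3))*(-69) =1863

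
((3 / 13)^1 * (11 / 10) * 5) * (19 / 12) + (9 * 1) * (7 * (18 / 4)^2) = 132887 / 104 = 1277.76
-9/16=-0.56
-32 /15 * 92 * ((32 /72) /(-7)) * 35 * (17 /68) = 109.04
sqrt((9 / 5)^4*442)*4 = 324*sqrt(442) / 25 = 272.47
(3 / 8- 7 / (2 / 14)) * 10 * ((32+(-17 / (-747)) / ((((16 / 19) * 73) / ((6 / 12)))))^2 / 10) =-1212945989117586221 / 24359976640512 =-49792.58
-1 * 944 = -944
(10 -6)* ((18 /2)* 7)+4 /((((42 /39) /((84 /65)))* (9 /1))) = 3788 /15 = 252.53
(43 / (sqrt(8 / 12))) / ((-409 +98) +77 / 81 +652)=3483 * sqrt(6) / 55396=0.15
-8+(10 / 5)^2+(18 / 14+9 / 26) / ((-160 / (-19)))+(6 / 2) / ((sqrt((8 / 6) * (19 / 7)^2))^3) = -110837 / 29120+3087 * sqrt(3) / 54872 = -3.71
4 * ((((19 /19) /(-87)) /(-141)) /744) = 1 /2281662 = 0.00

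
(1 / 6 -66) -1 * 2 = -407 / 6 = -67.83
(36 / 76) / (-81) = -1 / 171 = -0.01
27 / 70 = 0.39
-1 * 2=-2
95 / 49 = 1.94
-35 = -35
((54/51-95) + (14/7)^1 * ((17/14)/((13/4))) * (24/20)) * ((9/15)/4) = -2159097/154700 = -13.96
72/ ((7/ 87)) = 6264/ 7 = 894.86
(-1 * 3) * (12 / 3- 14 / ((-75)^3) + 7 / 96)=-54984823 / 4500000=-12.22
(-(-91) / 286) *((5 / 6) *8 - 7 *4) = -224 / 33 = -6.79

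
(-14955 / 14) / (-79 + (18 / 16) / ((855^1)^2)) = 4858879500 / 359339393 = 13.52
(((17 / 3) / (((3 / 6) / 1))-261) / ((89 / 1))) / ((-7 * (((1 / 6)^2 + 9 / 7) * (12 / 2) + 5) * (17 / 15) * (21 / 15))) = 16050 / 818533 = 0.02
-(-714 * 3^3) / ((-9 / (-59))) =126378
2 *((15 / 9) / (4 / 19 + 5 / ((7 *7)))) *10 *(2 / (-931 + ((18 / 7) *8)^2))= -9123800 / 21722859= -0.42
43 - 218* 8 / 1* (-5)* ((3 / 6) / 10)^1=479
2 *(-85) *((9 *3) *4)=-18360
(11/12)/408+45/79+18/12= 801365/386784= 2.07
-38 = -38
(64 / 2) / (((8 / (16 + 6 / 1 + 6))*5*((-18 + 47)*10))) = 56 / 725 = 0.08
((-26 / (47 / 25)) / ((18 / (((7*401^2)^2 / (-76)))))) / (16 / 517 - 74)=-4529493248455175 / 26157528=-173162129.41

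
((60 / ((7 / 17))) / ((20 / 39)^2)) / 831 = 0.67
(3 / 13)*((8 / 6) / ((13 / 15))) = 60 / 169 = 0.36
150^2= 22500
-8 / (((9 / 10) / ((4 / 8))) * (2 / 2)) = -40 / 9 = -4.44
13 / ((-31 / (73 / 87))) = -949 / 2697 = -0.35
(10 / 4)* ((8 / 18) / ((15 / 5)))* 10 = 3.70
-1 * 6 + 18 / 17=-4.94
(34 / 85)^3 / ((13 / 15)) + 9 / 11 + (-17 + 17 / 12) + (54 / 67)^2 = -2704127273 / 192578100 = -14.04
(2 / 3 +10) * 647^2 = 13395488 / 3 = 4465162.67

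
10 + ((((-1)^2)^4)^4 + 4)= 15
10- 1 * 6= 4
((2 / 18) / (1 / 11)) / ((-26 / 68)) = -374 / 117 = -3.20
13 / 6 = 2.17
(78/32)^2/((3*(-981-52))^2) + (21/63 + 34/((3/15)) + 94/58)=171.95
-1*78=-78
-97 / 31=-3.13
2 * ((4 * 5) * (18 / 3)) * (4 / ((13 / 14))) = 13440 / 13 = 1033.85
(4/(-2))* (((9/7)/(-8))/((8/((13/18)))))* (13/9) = 169/4032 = 0.04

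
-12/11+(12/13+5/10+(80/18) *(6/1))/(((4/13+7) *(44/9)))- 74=-621187/8360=-74.30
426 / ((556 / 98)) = 10437 / 139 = 75.09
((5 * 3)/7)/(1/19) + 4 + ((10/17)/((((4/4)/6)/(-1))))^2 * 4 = 191257/2023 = 94.54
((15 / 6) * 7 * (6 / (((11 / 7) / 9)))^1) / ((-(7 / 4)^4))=-34560 / 539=-64.12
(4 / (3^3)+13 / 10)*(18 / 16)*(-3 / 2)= -391 / 160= -2.44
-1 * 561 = -561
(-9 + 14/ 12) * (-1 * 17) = 133.17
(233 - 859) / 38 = -313 / 19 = -16.47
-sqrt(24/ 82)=-2 * sqrt(123)/ 41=-0.54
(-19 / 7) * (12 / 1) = -228 / 7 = -32.57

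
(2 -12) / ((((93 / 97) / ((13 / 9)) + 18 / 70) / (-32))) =3530800 / 10161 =347.49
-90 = -90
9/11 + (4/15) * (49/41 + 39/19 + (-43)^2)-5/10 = 42352361/85690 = 494.25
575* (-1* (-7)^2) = -28175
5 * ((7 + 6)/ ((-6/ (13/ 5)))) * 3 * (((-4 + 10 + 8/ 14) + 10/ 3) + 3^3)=-130975/ 42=-3118.45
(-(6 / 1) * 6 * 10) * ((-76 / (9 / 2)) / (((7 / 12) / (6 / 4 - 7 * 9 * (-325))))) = 1493965440 / 7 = 213423634.29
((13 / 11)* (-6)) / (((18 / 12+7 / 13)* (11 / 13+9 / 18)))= -52728 / 20405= -2.58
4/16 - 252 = -1007/4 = -251.75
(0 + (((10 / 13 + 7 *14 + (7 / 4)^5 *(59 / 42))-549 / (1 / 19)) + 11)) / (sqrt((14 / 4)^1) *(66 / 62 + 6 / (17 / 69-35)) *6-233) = 38980361176524075 *sqrt(14) / 76660393520260096 + 264772253635185913001 / 5979510694580287488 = 46.18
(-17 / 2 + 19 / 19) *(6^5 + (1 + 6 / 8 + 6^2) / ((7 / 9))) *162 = -266190705 / 28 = -9506810.89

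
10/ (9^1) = 10/ 9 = 1.11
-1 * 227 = -227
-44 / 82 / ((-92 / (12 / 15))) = 22 / 4715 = 0.00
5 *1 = 5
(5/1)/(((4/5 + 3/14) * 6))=175/213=0.82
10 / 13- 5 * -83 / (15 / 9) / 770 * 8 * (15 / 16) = 12791 / 4004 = 3.19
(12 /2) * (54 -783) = -4374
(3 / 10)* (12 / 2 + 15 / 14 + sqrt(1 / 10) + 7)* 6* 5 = 129.49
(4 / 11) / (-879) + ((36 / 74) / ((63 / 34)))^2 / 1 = 44441132 / 648606189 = 0.07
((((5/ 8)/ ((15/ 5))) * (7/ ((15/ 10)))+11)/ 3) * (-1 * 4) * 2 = -862/ 27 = -31.93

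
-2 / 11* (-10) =20 / 11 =1.82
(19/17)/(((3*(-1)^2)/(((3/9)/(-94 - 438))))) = -1/4284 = -0.00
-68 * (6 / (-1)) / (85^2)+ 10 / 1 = 4274 / 425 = 10.06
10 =10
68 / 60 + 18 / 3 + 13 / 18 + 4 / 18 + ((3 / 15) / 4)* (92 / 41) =30221 / 3690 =8.19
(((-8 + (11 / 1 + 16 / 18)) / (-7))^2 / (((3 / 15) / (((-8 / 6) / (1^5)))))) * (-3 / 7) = 500 / 567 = 0.88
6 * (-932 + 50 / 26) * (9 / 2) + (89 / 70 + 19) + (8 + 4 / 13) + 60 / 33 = -25081.68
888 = 888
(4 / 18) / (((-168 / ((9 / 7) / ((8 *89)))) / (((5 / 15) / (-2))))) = 1 / 2511936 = 0.00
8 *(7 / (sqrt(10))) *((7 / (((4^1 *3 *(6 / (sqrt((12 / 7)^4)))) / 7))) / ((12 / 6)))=28 *sqrt(10) / 5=17.71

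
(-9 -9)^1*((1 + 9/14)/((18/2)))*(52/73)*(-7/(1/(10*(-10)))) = -119600/73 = -1638.36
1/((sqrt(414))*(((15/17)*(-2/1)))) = -17*sqrt(46)/4140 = -0.03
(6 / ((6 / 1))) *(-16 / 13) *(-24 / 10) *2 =384 / 65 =5.91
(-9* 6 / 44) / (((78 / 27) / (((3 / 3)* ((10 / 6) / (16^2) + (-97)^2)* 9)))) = -5267839293 / 146432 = -35974.65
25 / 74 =0.34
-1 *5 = -5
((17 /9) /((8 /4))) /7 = 17 /126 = 0.13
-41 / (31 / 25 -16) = 25 / 9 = 2.78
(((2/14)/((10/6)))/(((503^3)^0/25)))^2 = 225/49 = 4.59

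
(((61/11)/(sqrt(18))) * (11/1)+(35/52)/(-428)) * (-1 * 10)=175/11128-305 * sqrt(2)/3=-143.76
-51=-51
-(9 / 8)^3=-729 / 512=-1.42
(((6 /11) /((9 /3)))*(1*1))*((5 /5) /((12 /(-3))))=-1 /22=-0.05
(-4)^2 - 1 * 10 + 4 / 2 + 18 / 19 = 170 / 19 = 8.95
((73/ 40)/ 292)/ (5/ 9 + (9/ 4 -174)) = -9/ 246520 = -0.00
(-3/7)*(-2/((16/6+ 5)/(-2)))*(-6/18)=0.07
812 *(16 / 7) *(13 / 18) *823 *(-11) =-109215392 / 9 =-12135043.56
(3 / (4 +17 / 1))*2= 0.29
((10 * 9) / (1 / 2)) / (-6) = -30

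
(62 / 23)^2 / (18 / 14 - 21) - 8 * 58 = -464.37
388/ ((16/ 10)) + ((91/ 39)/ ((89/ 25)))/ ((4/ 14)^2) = 267565/ 1068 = 250.53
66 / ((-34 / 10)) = -330 / 17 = -19.41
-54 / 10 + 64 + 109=838 / 5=167.60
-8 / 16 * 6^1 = -3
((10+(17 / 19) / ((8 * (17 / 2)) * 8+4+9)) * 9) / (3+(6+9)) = 105847 / 21166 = 5.00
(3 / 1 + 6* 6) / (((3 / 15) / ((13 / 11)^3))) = 428415 / 1331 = 321.87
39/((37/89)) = 3471/37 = 93.81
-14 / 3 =-4.67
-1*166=-166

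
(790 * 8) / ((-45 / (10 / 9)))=-12640 / 81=-156.05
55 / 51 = 1.08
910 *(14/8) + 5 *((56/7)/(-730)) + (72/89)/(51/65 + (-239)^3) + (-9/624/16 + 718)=11082525299098591259/4796707403860736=2310.44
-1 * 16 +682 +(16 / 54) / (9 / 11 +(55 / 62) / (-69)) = 227280106 / 341073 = 666.37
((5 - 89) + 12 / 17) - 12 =-1620 / 17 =-95.29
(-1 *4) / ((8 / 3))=-1.50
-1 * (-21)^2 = -441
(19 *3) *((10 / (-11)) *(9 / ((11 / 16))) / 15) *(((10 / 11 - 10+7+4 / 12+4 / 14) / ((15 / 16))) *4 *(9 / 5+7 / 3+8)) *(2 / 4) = 34398208 / 19965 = 1722.93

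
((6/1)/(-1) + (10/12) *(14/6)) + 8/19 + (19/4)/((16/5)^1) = -23531/10944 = -2.15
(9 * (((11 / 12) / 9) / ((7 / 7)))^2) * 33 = 1331 / 432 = 3.08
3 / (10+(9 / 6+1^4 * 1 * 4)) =6 / 31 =0.19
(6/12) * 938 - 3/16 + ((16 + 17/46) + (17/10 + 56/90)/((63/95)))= 101966813/208656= 488.68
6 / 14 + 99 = 696 / 7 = 99.43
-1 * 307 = -307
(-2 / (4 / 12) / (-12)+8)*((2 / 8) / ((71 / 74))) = 629 / 284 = 2.21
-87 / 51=-29 / 17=-1.71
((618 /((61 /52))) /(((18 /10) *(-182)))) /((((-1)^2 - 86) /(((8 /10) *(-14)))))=-3296 /15555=-0.21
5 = 5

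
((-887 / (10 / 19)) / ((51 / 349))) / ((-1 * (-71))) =-162.43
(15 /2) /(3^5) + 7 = 1139 /162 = 7.03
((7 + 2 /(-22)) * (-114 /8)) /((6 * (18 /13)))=-4693 /396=-11.85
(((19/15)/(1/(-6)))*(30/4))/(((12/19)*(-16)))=361/64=5.64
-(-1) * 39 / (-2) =-39 / 2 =-19.50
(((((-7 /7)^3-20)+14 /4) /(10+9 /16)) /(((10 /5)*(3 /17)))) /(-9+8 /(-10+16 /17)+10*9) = -0.06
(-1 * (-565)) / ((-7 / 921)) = -74337.86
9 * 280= 2520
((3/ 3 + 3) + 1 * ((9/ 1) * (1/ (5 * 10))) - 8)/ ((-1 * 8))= 191/ 400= 0.48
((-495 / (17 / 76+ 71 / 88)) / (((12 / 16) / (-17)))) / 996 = 1563320 / 143009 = 10.93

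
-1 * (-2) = 2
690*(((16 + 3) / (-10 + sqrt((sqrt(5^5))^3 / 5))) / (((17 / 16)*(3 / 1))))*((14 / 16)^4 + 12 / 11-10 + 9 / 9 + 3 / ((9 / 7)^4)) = -4188382192296875*5^(3 / 4) / 102241412431488-167535287691875*sqrt(5) / 51120706215744-6701411507675*5^(1 / 4) / 25560353107872-268056460307 / 12780176553936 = -144.72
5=5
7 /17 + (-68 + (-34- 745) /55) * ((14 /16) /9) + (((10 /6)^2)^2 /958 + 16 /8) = -5.57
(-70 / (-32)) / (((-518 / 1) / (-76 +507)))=-2155 / 1184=-1.82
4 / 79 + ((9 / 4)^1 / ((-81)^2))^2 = 34012303 / 671741424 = 0.05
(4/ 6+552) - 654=-304/ 3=-101.33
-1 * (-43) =43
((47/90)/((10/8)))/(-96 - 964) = -47/119250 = -0.00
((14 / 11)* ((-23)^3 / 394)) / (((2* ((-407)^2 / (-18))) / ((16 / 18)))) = 681352 / 358961383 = 0.00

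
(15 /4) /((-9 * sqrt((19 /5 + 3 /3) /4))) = -5 * sqrt(30) /72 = -0.38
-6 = -6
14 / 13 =1.08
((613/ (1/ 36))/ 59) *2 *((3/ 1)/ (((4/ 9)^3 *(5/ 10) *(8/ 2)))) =12065679/ 944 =12781.44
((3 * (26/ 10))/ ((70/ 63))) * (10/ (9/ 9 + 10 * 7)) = 351/ 355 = 0.99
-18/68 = -9/34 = -0.26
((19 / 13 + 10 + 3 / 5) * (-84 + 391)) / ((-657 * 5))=-240688 / 213525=-1.13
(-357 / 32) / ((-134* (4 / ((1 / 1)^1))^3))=357 / 274432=0.00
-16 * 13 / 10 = -104 / 5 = -20.80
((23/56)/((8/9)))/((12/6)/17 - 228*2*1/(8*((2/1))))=-3519/216160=-0.02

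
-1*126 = -126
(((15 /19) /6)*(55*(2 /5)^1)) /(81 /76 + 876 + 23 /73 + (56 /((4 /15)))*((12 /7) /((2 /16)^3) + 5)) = 0.00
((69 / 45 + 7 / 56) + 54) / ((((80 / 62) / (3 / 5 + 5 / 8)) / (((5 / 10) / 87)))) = 10145401 / 33408000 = 0.30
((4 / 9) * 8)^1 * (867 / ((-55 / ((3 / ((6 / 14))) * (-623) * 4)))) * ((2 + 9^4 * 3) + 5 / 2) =19248661090.91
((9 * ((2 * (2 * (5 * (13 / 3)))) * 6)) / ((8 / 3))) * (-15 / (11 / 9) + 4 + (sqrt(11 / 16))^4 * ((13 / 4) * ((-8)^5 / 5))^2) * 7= 144880461854037 / 55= 2634190215527.95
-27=-27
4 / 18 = 2 / 9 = 0.22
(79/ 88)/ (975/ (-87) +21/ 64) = -18328/ 222101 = -0.08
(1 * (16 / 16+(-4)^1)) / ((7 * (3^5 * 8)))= -0.00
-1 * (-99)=99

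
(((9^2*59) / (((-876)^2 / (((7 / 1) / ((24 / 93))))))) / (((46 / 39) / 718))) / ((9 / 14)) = 1254783621 / 7844288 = 159.96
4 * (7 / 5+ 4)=108 / 5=21.60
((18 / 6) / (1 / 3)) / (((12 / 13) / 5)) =48.75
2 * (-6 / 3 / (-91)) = 4 / 91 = 0.04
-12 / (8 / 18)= -27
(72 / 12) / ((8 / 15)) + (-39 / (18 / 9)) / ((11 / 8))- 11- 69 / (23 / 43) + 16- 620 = -32865 / 44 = -746.93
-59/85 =-0.69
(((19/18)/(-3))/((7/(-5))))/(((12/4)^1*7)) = 95/7938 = 0.01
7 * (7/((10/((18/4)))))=441/20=22.05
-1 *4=-4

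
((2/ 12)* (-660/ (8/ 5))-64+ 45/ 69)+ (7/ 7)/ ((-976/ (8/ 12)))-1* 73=-6906077/ 33672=-205.10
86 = 86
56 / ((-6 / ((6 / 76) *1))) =-14 / 19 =-0.74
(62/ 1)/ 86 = 31/ 43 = 0.72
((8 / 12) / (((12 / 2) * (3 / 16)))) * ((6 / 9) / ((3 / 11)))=352 / 243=1.45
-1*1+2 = 1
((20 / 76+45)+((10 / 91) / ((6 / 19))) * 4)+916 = 4993292 / 5187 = 962.66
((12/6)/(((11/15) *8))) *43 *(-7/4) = -4515/176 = -25.65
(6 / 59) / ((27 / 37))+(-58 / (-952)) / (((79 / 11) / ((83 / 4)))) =25190071 / 79870896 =0.32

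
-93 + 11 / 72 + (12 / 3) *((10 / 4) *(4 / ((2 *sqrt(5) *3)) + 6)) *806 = 3224 *sqrt(5) / 3 + 3475235 / 72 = 50670.18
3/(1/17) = 51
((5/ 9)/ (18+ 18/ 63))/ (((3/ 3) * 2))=35/ 2304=0.02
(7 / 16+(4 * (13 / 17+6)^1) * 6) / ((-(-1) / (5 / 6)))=221395 / 1632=135.66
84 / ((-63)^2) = 4 / 189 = 0.02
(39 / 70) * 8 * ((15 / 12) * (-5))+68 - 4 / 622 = 40.14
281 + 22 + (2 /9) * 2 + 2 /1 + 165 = 4234 /9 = 470.44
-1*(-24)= 24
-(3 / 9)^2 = -0.11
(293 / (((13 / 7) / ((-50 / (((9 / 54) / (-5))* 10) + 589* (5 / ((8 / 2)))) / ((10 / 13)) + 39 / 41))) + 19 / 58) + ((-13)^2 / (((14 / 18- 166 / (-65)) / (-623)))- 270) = 2781722500187 / 18538888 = 150047.97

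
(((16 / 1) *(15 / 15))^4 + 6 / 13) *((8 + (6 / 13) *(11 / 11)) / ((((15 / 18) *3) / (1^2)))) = 37486856 / 169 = 221815.72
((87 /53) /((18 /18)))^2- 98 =-267713 /2809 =-95.31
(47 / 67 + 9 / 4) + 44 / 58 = 28835 / 7772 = 3.71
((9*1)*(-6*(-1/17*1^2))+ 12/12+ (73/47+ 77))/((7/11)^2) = 163229/799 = 204.29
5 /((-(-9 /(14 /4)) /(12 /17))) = 70 /51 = 1.37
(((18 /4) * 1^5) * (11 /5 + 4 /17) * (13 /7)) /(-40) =-24219 /47600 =-0.51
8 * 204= 1632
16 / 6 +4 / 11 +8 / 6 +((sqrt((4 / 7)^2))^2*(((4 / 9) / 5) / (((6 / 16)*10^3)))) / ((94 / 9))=207270352 / 47499375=4.36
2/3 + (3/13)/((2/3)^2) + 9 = 1589/156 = 10.19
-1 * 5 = -5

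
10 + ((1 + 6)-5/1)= 12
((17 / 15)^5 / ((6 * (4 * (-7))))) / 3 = -1419857 / 382725000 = -0.00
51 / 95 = 0.54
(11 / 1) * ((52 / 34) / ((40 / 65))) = 1859 / 68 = 27.34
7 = 7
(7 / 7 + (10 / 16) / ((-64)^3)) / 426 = 699049 / 297795584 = 0.00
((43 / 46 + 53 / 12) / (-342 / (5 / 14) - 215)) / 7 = -1055 / 1618188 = -0.00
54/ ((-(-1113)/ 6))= 108/ 371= 0.29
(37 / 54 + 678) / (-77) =-8.81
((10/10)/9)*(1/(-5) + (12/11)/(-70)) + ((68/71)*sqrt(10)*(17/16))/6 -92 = -318863/3465 + 289*sqrt(10)/1704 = -91.49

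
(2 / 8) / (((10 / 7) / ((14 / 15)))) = 49 / 300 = 0.16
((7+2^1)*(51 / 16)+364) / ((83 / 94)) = 295301 / 664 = 444.73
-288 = -288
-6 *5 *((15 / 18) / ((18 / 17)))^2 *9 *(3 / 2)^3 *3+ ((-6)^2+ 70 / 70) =-106007 / 64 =-1656.36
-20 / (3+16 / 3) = -12 / 5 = -2.40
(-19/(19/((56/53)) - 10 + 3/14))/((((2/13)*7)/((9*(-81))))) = 26676/17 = 1569.18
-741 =-741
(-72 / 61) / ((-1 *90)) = 4 / 305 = 0.01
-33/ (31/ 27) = -891/ 31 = -28.74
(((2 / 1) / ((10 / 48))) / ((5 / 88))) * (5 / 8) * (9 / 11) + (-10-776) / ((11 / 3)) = -7038 / 55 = -127.96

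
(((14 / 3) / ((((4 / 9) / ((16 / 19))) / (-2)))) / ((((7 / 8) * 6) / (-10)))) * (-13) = -8320 / 19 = -437.89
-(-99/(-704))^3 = -729/262144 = -0.00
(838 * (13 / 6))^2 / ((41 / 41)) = 29669809 / 9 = 3296645.44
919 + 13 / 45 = 41368 / 45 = 919.29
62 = 62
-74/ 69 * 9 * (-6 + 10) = -888/ 23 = -38.61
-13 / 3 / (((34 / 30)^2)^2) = -2.63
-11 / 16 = -0.69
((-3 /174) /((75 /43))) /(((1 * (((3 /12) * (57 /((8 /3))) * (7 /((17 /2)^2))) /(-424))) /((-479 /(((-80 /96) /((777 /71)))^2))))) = -668747.36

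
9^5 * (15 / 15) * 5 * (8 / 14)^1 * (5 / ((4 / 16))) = 23619600 / 7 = 3374228.57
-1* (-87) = 87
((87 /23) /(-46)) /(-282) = 0.00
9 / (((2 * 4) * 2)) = 9 / 16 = 0.56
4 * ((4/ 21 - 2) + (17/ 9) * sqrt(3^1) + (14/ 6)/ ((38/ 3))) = -2594/ 399 + 68 * sqrt(3)/ 9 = 6.59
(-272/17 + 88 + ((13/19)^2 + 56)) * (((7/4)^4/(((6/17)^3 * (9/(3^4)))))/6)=60785370289/1478656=41108.53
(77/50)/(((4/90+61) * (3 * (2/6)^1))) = 693/27470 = 0.03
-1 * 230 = -230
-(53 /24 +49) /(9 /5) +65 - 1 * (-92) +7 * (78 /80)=73103 /540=135.38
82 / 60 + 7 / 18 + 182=8269 / 45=183.76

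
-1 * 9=-9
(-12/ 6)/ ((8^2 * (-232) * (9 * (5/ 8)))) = 1/ 41760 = 0.00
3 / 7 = 0.43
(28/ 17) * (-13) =-21.41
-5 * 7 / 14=-5 / 2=-2.50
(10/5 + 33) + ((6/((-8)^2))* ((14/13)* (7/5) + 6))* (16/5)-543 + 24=-481.75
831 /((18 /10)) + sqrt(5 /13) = sqrt(65) /13 + 1385 /3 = 462.29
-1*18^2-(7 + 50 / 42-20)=-6556 / 21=-312.19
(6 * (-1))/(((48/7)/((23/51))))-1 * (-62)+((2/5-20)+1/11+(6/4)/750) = 23617147/561000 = 42.10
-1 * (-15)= 15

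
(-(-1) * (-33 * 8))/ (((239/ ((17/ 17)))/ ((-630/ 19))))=166320/ 4541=36.63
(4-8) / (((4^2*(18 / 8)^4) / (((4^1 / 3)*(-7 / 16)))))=112 / 19683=0.01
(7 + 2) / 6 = 3 / 2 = 1.50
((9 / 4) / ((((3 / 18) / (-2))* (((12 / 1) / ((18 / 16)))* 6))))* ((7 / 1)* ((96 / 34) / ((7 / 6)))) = -243 / 34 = -7.15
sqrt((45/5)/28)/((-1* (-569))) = 3* sqrt(7)/7966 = 0.00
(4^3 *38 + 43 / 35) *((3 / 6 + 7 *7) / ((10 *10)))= 8431137 / 7000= 1204.45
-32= -32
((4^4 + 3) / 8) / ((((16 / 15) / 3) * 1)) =11655 / 128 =91.05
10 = 10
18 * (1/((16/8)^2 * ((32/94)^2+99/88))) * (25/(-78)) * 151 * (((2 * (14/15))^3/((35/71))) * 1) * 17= -2525143031936/64142325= -39367.81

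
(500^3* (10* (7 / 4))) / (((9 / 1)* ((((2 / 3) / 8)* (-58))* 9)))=-4375000000 / 783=-5587484.04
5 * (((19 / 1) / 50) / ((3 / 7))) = 4.43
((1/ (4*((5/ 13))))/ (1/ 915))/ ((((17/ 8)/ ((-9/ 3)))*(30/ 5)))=-2379/ 17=-139.94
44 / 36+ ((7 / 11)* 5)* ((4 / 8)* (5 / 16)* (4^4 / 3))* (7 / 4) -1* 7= 6778 / 99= 68.46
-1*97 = -97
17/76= 0.22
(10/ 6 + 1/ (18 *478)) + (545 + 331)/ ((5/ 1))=7608809/ 43020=176.87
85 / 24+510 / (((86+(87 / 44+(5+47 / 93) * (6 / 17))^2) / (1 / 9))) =5364130709605 / 1308107678616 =4.10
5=5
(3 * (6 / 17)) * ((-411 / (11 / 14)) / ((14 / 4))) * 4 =-118368 / 187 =-632.98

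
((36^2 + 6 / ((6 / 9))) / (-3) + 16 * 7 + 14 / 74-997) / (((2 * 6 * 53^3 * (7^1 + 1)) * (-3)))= 48833 / 1586433312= 0.00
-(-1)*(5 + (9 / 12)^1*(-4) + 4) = 6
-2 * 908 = -1816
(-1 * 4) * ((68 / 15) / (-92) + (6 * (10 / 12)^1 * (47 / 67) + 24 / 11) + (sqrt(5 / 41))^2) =-240270484 / 10424865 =-23.05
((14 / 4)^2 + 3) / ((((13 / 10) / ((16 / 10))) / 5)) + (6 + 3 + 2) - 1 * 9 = 95.85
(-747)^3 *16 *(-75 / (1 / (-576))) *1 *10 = -2881147781376000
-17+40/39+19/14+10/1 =-2521/546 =-4.62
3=3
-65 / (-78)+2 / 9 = 19 / 18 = 1.06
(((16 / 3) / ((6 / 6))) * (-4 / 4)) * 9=-48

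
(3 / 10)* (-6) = -9 / 5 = -1.80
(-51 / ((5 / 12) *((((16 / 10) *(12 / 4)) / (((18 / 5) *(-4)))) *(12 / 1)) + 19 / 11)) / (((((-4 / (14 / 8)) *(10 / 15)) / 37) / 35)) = 45769185 / 64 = 715143.52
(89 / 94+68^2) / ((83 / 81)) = 35214345 / 7802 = 4513.50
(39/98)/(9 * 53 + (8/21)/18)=1053/1262198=0.00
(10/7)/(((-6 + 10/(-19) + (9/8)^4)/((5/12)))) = -194560/1609629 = -0.12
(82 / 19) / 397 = 82 / 7543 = 0.01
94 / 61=1.54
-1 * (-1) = 1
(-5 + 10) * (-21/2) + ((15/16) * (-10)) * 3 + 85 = 35/8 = 4.38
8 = 8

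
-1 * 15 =-15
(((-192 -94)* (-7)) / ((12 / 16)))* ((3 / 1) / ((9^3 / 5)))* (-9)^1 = -40040 / 81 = -494.32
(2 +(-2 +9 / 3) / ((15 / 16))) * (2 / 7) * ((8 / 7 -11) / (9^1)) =-2116 / 2205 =-0.96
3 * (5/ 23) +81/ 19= 2148/ 437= 4.92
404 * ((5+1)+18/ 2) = 6060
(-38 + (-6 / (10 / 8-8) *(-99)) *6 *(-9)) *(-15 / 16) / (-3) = 11785 / 8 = 1473.12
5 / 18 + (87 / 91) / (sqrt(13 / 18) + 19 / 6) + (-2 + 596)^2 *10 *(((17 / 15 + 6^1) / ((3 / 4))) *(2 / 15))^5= 5424883224163884306967 / 468778324218750 - 522 *sqrt(26) / 30485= 11572384.86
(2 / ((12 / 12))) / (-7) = -2 / 7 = -0.29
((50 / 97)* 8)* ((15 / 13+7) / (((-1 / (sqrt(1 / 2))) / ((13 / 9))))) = -21200* sqrt(2) / 873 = -34.34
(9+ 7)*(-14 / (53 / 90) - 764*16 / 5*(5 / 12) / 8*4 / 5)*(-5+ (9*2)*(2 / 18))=1598144 / 265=6030.73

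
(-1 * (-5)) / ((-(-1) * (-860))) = -1 / 172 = -0.01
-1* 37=-37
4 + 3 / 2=11 / 2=5.50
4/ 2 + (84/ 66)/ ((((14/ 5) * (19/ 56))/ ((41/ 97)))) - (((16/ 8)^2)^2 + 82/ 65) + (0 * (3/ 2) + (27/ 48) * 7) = -226815921/ 21083920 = -10.76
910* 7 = 6370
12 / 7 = 1.71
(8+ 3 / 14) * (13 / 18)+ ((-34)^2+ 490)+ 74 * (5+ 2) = 546823 / 252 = 2169.93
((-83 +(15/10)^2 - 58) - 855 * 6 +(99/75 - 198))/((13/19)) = -10384317/1300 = -7987.94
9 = 9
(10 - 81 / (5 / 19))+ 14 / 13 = -19287 / 65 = -296.72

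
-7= -7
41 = 41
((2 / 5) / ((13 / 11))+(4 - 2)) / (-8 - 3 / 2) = -16 / 65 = -0.25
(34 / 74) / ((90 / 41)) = 0.21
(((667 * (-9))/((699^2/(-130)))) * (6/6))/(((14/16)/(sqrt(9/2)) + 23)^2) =3805830924480/1259298708586801 - 96493662720 * sqrt(2)/1259298708586801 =0.00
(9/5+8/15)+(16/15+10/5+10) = 77/5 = 15.40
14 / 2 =7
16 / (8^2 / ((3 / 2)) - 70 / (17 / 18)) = -204 / 401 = -0.51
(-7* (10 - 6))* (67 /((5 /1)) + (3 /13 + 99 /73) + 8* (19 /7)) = -4876124 /4745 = -1027.63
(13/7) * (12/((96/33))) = 429/56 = 7.66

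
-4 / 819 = -0.00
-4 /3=-1.33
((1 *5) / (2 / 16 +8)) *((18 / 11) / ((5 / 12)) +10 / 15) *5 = 6064 / 429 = 14.14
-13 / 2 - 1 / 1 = -15 / 2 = -7.50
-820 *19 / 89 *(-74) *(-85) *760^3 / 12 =-10754714460800000 / 267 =-40279829441198.50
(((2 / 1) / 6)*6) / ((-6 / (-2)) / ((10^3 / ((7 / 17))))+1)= 34000 / 17021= 2.00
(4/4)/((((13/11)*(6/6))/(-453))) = -4983/13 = -383.31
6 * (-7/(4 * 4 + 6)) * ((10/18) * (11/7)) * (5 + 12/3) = -15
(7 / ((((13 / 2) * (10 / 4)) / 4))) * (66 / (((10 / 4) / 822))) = 12152448 / 325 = 37392.15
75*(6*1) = 450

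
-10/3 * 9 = -30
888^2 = 788544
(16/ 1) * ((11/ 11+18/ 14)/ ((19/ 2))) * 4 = 2048/ 133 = 15.40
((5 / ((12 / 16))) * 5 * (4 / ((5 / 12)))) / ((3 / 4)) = 1280 / 3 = 426.67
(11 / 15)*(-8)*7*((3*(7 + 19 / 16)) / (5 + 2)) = -1441 / 10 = -144.10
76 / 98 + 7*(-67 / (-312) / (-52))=593531 / 794976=0.75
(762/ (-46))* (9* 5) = -17145/ 23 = -745.43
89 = 89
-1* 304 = -304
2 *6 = 12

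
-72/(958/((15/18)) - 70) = -180/2699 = -0.07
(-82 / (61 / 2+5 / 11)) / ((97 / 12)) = -7216 / 22019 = -0.33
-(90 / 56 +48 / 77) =-687 / 308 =-2.23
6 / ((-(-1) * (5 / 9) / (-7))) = -378 / 5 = -75.60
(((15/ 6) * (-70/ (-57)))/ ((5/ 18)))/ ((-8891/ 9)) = -1890/ 168929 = -0.01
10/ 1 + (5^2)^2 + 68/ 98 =31149/ 49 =635.69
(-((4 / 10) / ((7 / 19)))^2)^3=-3010936384 / 1838265625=-1.64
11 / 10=1.10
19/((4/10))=47.50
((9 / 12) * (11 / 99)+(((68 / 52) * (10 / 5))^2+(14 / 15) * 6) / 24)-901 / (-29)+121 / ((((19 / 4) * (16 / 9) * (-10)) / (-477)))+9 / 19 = 7996707161 / 11174280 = 715.64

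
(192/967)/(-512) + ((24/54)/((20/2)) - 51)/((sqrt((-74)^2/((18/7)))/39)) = -29809 * sqrt(14)/2590 - 3/7736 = -43.06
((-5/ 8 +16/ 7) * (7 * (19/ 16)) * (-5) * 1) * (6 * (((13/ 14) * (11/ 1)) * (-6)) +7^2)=19710885/ 896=21998.76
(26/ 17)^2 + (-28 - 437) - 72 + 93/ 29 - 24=-4655260/ 8381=-555.45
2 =2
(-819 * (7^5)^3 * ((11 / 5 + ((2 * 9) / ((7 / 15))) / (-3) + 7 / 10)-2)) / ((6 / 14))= 108482255258348544.30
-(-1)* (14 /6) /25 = 7 /75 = 0.09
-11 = -11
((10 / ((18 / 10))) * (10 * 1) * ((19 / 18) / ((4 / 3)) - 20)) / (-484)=57625 / 26136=2.20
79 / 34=2.32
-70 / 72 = -35 / 36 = -0.97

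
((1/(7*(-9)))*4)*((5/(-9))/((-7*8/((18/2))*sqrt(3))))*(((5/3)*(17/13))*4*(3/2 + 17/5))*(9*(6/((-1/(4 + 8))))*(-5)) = -3400*sqrt(3)/13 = -453.00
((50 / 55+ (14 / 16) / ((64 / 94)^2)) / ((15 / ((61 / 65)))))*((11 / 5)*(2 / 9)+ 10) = 906994787 / 494208000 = 1.84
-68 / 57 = -1.19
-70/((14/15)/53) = -3975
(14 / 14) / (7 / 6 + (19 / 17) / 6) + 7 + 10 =408 / 23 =17.74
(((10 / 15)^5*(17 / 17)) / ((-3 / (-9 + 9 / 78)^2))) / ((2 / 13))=-22.52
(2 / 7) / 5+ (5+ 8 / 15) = 587 / 105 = 5.59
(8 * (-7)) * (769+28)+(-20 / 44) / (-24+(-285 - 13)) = -158086539 / 3542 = -44632.00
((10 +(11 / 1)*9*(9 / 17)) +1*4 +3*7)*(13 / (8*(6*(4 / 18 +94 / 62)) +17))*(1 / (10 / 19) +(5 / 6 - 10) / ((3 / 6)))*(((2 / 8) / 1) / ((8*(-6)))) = 8683441 / 8967360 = 0.97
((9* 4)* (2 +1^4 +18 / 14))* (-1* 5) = -5400 / 7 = -771.43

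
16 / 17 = 0.94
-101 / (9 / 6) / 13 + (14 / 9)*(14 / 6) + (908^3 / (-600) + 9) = -1247681.40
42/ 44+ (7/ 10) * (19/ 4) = 4.28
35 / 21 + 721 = 2168 / 3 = 722.67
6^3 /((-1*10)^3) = -27 /125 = -0.22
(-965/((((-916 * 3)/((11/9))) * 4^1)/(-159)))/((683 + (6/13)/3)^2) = -95078555/2600888381136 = -0.00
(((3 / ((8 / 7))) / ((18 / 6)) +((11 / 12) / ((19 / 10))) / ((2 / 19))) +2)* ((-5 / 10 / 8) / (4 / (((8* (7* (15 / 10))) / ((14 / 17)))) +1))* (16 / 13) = -3043 / 5512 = -0.55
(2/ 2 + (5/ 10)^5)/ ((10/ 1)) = 33/ 320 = 0.10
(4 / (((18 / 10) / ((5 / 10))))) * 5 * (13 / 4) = 325 / 18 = 18.06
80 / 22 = 40 / 11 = 3.64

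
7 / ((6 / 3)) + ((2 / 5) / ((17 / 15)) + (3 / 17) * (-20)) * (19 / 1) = -1933 / 34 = -56.85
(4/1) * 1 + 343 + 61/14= 4919/14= 351.36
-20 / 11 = -1.82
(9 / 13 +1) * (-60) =-1320 / 13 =-101.54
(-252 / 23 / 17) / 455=-0.00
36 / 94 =18 / 47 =0.38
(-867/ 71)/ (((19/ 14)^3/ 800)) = -1903238400/ 486989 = -3908.18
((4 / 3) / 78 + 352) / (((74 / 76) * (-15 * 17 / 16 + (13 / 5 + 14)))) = 545.71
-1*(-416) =416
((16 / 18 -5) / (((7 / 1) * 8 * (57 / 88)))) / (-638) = 37 / 208278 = 0.00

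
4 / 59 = 0.07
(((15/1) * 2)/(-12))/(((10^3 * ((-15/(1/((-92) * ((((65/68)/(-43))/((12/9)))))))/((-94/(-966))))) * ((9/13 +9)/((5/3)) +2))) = 34357/25395174000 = 0.00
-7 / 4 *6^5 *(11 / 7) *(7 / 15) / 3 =-16632 / 5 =-3326.40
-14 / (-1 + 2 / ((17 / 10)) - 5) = 119 / 41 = 2.90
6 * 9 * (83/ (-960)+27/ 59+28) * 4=14462487/ 2360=6128.17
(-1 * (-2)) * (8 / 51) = 16 / 51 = 0.31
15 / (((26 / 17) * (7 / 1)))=255 / 182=1.40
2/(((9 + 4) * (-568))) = -1/3692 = -0.00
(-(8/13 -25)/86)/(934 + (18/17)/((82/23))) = 220949/728047190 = 0.00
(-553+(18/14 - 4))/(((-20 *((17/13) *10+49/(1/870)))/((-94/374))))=-237679/1451314480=-0.00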